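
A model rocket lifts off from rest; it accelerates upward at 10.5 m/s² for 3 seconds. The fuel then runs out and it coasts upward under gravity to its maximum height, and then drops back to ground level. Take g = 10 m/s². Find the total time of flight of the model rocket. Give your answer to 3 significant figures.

10.6 s

Phase 1 (powered ascent): v₀ = 0 m/s, a = 10.5 m/s².
v = v₀ + at = 0 + (10.5)(3) = 31.5 m/s
Δx = v₀t + ½at² = 0·3 + 0.5·10.5·3² = 47.2 m

Phase 2 (coasting upward): v₀ = 31.5 m/s, a = -10 m/s².
v = v₀ + at → t = (0 − 31.5) / -10 = 3.15 s
v² = v₀² + 2aΔx → Δx = (0² − 31.5²)/(2·-10) = 49.6 m

Phase 3 (free fall): v₀ = 0 m/s, a = -10 m/s².
Falls 96.9 m from rest: t = √(2·96.9/10) = 4.40 s; v = g·t = 44.0 m/s.
Total time = 3.00 + 3.15 + 4.40 = 10.6 s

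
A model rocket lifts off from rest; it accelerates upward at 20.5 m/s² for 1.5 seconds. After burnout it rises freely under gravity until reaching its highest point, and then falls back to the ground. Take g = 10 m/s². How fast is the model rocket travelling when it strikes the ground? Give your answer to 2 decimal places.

Phase 1 (powered ascent): v₀ = 0 m/s, a = 20.5 m/s².
v = v₀ + at = 0 + (20.5)(1.5) = 30.8 m/s
Δx = v₀t + ½at² = 0·1.5 + 0.5·20.5·1.5² = 23.1 m

Phase 2 (coasting upward): v₀ = 30.8 m/s, a = -10 m/s².
v = v₀ + at → t = (0 − 30.8) / -10 = 3.08 s
v² = v₀² + 2aΔx → Δx = (0² − 30.8²)/(2·-10) = 47.3 m

Phase 3 (free fall): v₀ = 0 m/s, a = -10 m/s².
Falls 70.3 m from rest: t = √(2·70.3/10) = 3.75 s; v = g·t = 37.5 m/s.
Impact speed = 37.5 m/s

37.51 m/s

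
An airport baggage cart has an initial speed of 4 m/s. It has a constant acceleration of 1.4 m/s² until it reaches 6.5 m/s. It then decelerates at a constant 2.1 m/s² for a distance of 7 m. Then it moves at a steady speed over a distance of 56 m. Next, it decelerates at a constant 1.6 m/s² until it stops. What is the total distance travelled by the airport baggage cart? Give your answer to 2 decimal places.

Phase 1 (accelerating): v₀ = 4.00 m/s, a = 1.4 m/s².
v = v₀ + at → t = (6.5 − 4.00) / 1.4 = 1.79 s
v² = v₀² + 2aΔx → Δx = (6.5² − 4.00²)/(2·1.4) = 9.38 m

Phase 2 (decelerating): v₀ = 6.50 m/s, a = -2.1 m/s².
v² = v₀² + 2aΔx = 6.50² + 2·-2.1·7 = 12.8 → v = 3.58 m/s
t = (v − v₀)/a = (3.58 − 6.50)/-2.1 = 1.39 s

Phase 3 (constant speed): v₀ = 3.58 m/s, a = 0 m/s².
Constant speed: t = d/v = 56/3.58 = 15.6 s

Phase 4 (decelerating): v₀ = 3.58 m/s, a = -1.6 m/s².
v = v₀ + at → t = (0 − 3.58) / -1.6 = 2.24 s
v² = v₀² + 2aΔx → Δx = (0² − 3.58²)/(2·-1.6) = 4.02 m
Total distance = 9.38 + 7.00 + 56.0 + 4.02 = 76.4 m

76.39 m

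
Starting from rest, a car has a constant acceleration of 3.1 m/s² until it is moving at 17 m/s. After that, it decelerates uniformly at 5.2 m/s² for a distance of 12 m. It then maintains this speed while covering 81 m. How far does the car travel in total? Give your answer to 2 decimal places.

Phase 1 (accelerating): v₀ = 0 m/s, a = 3.1 m/s².
v = v₀ + at → t = (17 − 0) / 3.1 = 5.48 s
v² = v₀² + 2aΔx → Δx = (17² − 0²)/(2·3.1) = 46.6 m

Phase 2 (decelerating): v₀ = 17.0 m/s, a = -5.2 m/s².
v² = v₀² + 2aΔx = 17.0² + 2·-5.2·12 = 164 → v = 12.8 m/s
t = (v − v₀)/a = (12.8 − 17.0)/-5.2 = 0.805 s

Phase 3 (constant speed): v₀ = 12.8 m/s, a = 0 m/s².
Constant speed: t = d/v = 81/12.8 = 6.32 s
Total distance = 46.6 + 12.0 + 81.0 = 140 m

139.61 m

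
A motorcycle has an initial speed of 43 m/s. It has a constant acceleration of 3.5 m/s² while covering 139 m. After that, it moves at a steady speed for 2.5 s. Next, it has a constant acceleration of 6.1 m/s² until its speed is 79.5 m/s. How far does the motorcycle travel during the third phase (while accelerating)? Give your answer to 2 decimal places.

Phase 1 (accelerating): v₀ = 43.0 m/s, a = 3.5 m/s².
v² = v₀² + 2aΔx = 43.0² + 2·3.5·139 = 2820 → v = 53.1 m/s
t = (v − v₀)/a = (53.1 − 43.0)/3.5 = 2.89 s

Phase 2 (constant speed): v₀ = 53.1 m/s, a = 0 m/s².
v = v₀ + at = 53.1 + (0)(2.5) = 53.1 m/s
Δx = v₀t + ½at² = 53.1·2.5 + 0.5·0·2.5² = 133 m

Phase 3 (accelerating): v₀ = 53.1 m/s, a = 6.1 m/s².
v = v₀ + at → t = (79.5 − 53.1) / 6.1 = 4.32 s
v² = v₀² + 2aΔx → Δx = (79.5² − 53.1²)/(2·6.1) = 287 m
Distance in phase 3 = 287 m

286.74 m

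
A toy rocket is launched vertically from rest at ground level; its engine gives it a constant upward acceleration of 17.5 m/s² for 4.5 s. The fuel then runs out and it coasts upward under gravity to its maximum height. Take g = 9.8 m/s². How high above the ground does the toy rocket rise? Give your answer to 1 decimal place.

Phase 1 (powered ascent): v₀ = 0 m/s, a = 17.5 m/s².
v = v₀ + at = 0 + (17.5)(4.5) = 78.8 m/s
Δx = v₀t + ½at² = 0·4.5 + 0.5·17.5·4.5² = 177 m

Phase 2 (coasting upward): v₀ = 78.8 m/s, a = -9.8 m/s².
v = v₀ + at → t = (0 − 78.8) / -9.8 = 8.04 s
v² = v₀² + 2aΔx → Δx = (0² − 78.8²)/(2·-9.8) = 316 m
Maximum height = 177 + 316 = 494 m

493.6 m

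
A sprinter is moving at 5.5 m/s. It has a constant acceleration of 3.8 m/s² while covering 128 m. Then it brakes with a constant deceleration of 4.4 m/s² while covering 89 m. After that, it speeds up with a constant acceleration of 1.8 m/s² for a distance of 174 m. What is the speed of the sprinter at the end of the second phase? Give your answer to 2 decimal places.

Phase 1 (accelerating): v₀ = 5.50 m/s, a = 3.8 m/s².
v² = v₀² + 2aΔx = 5.50² + 2·3.8·128 = 1000 → v = 31.7 m/s
t = (v − v₀)/a = (31.7 − 5.50)/3.8 = 6.89 s

Phase 2 (decelerating): v₀ = 31.7 m/s, a = -4.4 m/s².
v² = v₀² + 2aΔx = 31.7² + 2·-4.4·89 = 220 → v = 14.8 m/s
t = (v − v₀)/a = (14.8 − 31.7)/-4.4 = 3.83 s
Speed at end of phase 2 = 14.8 m/s

14.83 m/s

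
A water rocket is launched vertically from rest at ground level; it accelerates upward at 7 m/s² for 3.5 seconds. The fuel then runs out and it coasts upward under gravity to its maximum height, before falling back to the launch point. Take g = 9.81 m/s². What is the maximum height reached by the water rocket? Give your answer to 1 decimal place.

73.5 m

Phase 1 (powered ascent): v₀ = 0 m/s, a = 7 m/s².
v = v₀ + at = 0 + (7)(3.5) = 24.5 m/s
Δx = v₀t + ½at² = 0·3.5 + 0.5·7·3.5² = 42.9 m

Phase 2 (coasting upward): v₀ = 24.5 m/s, a = -9.81 m/s².
v = v₀ + at → t = (0 − 24.5) / -9.81 = 2.50 s
v² = v₀² + 2aΔx → Δx = (0² − 24.5²)/(2·-9.81) = 30.6 m
Maximum height = 42.9 + 30.6 = 73.5 m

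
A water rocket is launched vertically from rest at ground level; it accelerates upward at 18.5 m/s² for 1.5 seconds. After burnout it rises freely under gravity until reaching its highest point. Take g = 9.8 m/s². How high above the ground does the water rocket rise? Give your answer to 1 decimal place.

60.1 m

Phase 1 (powered ascent): v₀ = 0 m/s, a = 18.5 m/s².
v = v₀ + at = 0 + (18.5)(1.5) = 27.8 m/s
Δx = v₀t + ½at² = 0·1.5 + 0.5·18.5·1.5² = 20.8 m

Phase 2 (coasting upward): v₀ = 27.8 m/s, a = -9.8 m/s².
v = v₀ + at → t = (0 − 27.8) / -9.8 = 2.83 s
v² = v₀² + 2aΔx → Δx = (0² − 27.8²)/(2·-9.8) = 39.3 m
Maximum height = 20.8 + 39.3 = 60.1 m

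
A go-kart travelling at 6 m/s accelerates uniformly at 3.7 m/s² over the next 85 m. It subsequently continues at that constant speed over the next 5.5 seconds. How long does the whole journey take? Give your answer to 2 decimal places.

10.85 s

Phase 1 (accelerating): v₀ = 6.00 m/s, a = 3.7 m/s².
v² = v₀² + 2aΔx = 6.00² + 2·3.7·85 = 665 → v = 25.8 m/s
t = (v − v₀)/a = (25.8 − 6.00)/3.7 = 5.35 s

Phase 2 (constant speed): v₀ = 25.8 m/s, a = 0 m/s².
v = v₀ + at = 25.8 + (0)(5.5) = 25.8 m/s
Δx = v₀t + ½at² = 25.8·5.5 + 0.5·0·5.5² = 142 m
Total time = 5.35 + 5.50 = 10.8 s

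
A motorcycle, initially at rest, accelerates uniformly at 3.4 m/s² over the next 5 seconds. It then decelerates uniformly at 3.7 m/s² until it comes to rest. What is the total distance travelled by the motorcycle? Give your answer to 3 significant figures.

Phase 1 (accelerating): v₀ = 0 m/s, a = 3.4 m/s².
v = v₀ + at = 0 + (3.4)(5) = 17.0 m/s
Δx = v₀t + ½at² = 0·5 + 0.5·3.4·5² = 42.5 m

Phase 2 (decelerating): v₀ = 17.0 m/s, a = -3.7 m/s².
v = v₀ + at → t = (0 − 17.0) / -3.7 = 4.59 s
v² = v₀² + 2aΔx → Δx = (0² − 17.0²)/(2·-3.7) = 39.1 m
Total distance = 42.5 + 39.1 = 81.6 m

81.6 m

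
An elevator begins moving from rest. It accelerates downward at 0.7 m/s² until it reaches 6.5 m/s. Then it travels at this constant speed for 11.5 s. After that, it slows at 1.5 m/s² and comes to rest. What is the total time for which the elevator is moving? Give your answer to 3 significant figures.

Phase 1 (accelerating): v₀ = 0 m/s, a = 0.7 m/s².
v = v₀ + at → t = (6.5 − 0) / 0.7 = 9.29 s
v² = v₀² + 2aΔx → Δx = (6.5² − 0²)/(2·0.7) = 30.2 m

Phase 2 (constant speed): v₀ = 6.50 m/s, a = 0 m/s².
v = v₀ + at = 6.50 + (0)(11.5) = 6.50 m/s
Δx = v₀t + ½at² = 6.50·11.5 + 0.5·0·11.5² = 74.8 m

Phase 3 (decelerating): v₀ = 6.50 m/s, a = -1.5 m/s².
v = v₀ + at → t = (0 − 6.50) / -1.5 = 4.33 s
v² = v₀² + 2aΔx → Δx = (0² − 6.50²)/(2·-1.5) = 14.1 m
Total time = 9.29 + 11.5 + 4.33 = 25.1 s

25.1 s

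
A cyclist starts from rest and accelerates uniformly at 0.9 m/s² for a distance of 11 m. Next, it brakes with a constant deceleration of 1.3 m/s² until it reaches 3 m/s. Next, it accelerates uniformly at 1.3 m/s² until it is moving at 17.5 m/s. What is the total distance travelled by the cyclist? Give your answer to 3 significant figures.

129 m

Phase 1 (accelerating): v₀ = 0 m/s, a = 0.9 m/s².
v² = v₀² + 2aΔx = 0² + 2·0.9·11 = 19.8 → v = 4.45 m/s
t = (v − v₀)/a = (4.45 − 0)/0.9 = 4.94 s

Phase 2 (decelerating): v₀ = 4.45 m/s, a = -1.3 m/s².
v = v₀ + at → t = (3 − 4.45) / -1.3 = 1.12 s
v² = v₀² + 2aΔx → Δx = (3² − 4.45²)/(2·-1.3) = 4.15 m

Phase 3 (accelerating): v₀ = 3.00 m/s, a = 1.3 m/s².
v = v₀ + at → t = (17.5 − 3.00) / 1.3 = 11.2 s
v² = v₀² + 2aΔx → Δx = (17.5² − 3.00²)/(2·1.3) = 114 m
Total distance = 11.0 + 4.15 + 114 = 129 m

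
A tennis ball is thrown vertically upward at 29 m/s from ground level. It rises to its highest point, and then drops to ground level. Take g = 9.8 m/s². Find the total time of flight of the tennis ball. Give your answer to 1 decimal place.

5.9 s

Phase 1 (rising): v₀ = 29.0 m/s, a = -9.8 m/s².
v = v₀ + at → t = (0 − 29.0) / -9.8 = 2.96 s
v² = v₀² + 2aΔx → Δx = (0² − 29.0²)/(2·-9.8) = 42.9 m

Phase 2 (falling): v₀ = 0 m/s, a = -9.8 m/s².
Falls 42.9 m from rest: t = √(2·42.9/9.8) = 2.96 s; v = g·t = 29.0 m/s.
Total time = 2.96 + 2.96 = 5.92 s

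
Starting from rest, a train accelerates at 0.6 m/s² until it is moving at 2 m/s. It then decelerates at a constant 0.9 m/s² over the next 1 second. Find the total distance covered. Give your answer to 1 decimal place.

Phase 1 (accelerating): v₀ = 0 m/s, a = 0.6 m/s².
v = v₀ + at → t = (2 − 0) / 0.6 = 3.33 s
v² = v₀² + 2aΔx → Δx = (2² − 0²)/(2·0.6) = 3.33 m

Phase 2 (decelerating): v₀ = 2.00 m/s, a = -0.9 m/s².
v = v₀ + at = 2.00 + (-0.9)(1) = 1.10 m/s
Δx = v₀t + ½at² = 2.00·1 + 0.5·-0.9·1² = 1.55 m
Total distance = 3.33 + 1.55 = 4.88 m

4.9 m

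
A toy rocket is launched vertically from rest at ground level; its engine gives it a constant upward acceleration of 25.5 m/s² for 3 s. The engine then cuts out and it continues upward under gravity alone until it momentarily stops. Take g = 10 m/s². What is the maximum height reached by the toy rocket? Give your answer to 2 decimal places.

Phase 1 (powered ascent): v₀ = 0 m/s, a = 25.5 m/s².
v = v₀ + at = 0 + (25.5)(3) = 76.5 m/s
Δx = v₀t + ½at² = 0·3 + 0.5·25.5·3² = 115 m

Phase 2 (coasting upward): v₀ = 76.5 m/s, a = -10 m/s².
v = v₀ + at → t = (0 − 76.5) / -10 = 7.65 s
v² = v₀² + 2aΔx → Δx = (0² − 76.5²)/(2·-10) = 293 m
Maximum height = 115 + 293 = 407 m

407.36 m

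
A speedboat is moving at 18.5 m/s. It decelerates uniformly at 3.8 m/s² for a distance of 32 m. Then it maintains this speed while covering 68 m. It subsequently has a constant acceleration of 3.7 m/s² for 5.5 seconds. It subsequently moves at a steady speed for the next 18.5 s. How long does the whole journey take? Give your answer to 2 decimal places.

33.08 s

Phase 1 (decelerating): v₀ = 18.5 m/s, a = -3.8 m/s².
v² = v₀² + 2aΔx = 18.5² + 2·-3.8·32 = 99.1 → v = 9.95 m/s
t = (v − v₀)/a = (9.95 − 18.5)/-3.8 = 2.25 s

Phase 2 (constant speed): v₀ = 9.95 m/s, a = 0 m/s².
Constant speed: t = d/v = 68/9.95 = 6.83 s

Phase 3 (accelerating): v₀ = 9.95 m/s, a = 3.7 m/s².
v = v₀ + at = 9.95 + (3.7)(5.5) = 30.3 m/s
Δx = v₀t + ½at² = 9.95·5.5 + 0.5·3.7·5.5² = 111 m

Phase 4 (constant speed): v₀ = 30.3 m/s, a = 0 m/s².
v = v₀ + at = 30.3 + (0)(18.5) = 30.3 m/s
Δx = v₀t + ½at² = 30.3·18.5 + 0.5·0·18.5² = 561 m
Total time = 2.25 + 6.83 + 5.50 + 18.5 = 33.1 s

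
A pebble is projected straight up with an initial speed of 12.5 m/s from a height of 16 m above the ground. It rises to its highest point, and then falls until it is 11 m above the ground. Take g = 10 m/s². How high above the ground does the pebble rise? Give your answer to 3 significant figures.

23.8 m

Phase 1 (rising): v₀ = 12.5 m/s, a = -10 m/s².
v = v₀ + at → t = (0 − 12.5) / -10 = 1.25 s
v² = v₀² + 2aΔx → Δx = (0² − 12.5²)/(2·-10) = 7.81 m
Maximum height = 16 + 7.81 = 23.8 m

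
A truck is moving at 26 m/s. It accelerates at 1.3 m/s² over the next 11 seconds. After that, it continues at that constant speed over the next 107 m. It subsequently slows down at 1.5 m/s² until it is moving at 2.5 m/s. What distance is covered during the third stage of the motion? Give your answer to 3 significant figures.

Phase 1 (accelerating): v₀ = 26.0 m/s, a = 1.3 m/s².
v = v₀ + at = 26.0 + (1.3)(11) = 40.3 m/s
Δx = v₀t + ½at² = 26.0·11 + 0.5·1.3·11² = 365 m

Phase 2 (constant speed): v₀ = 40.3 m/s, a = 0 m/s².
Constant speed: t = d/v = 107/40.3 = 2.66 s

Phase 3 (decelerating): v₀ = 40.3 m/s, a = -1.5 m/s².
v = v₀ + at → t = (2.5 − 40.3) / -1.5 = 25.2 s
v² = v₀² + 2aΔx → Δx = (2.5² − 40.3²)/(2·-1.5) = 539 m
Distance in phase 3 = 539 m

539 m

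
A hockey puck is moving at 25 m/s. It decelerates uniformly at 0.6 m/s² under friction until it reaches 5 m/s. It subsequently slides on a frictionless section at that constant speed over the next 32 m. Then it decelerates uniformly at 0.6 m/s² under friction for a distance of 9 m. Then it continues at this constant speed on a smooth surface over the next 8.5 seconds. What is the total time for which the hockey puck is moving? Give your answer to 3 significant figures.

Phase 1 (decelerating): v₀ = 25.0 m/s, a = -0.6 m/s².
v = v₀ + at → t = (5 − 25.0) / -0.6 = 33.3 s
v² = v₀² + 2aΔx → Δx = (5² − 25.0²)/(2·-0.6) = 500 m

Phase 2 (constant speed): v₀ = 5.00 m/s, a = 0 m/s².
Constant speed: t = d/v = 32/5.00 = 6.40 s

Phase 3 (decelerating): v₀ = 5.00 m/s, a = -0.6 m/s².
v² = v₀² + 2aΔx = 5.00² + 2·-0.6·9 = 14.2 → v = 3.77 m/s
t = (v − v₀)/a = (3.77 − 5.00)/-0.6 = 2.05 s

Phase 4 (constant speed): v₀ = 3.77 m/s, a = 0 m/s².
v = v₀ + at = 3.77 + (0)(8.5) = 3.77 m/s
Δx = v₀t + ½at² = 3.77·8.5 + 0.5·0·8.5² = 32.0 m
Total time = 33.3 + 6.40 + 2.05 + 8.50 = 50.3 s

50.3 s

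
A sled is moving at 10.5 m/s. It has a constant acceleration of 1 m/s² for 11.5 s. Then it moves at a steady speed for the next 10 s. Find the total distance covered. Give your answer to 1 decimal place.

Phase 1 (accelerating): v₀ = 10.5 m/s, a = 1 m/s².
v = v₀ + at = 10.5 + (1)(11.5) = 22.0 m/s
Δx = v₀t + ½at² = 10.5·11.5 + 0.5·1·11.5² = 187 m

Phase 2 (constant speed): v₀ = 22.0 m/s, a = 0 m/s².
v = v₀ + at = 22.0 + (0)(10) = 22.0 m/s
Δx = v₀t + ½at² = 22.0·10 + 0.5·0·10² = 220 m
Total distance = 187 + 220 = 407 m

406.9 m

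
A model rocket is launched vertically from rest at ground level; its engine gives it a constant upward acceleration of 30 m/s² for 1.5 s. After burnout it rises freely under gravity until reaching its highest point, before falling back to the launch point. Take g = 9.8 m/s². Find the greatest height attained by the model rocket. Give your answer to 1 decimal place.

Phase 1 (powered ascent): v₀ = 0 m/s, a = 30 m/s².
v = v₀ + at = 0 + (30)(1.5) = 45.0 m/s
Δx = v₀t + ½at² = 0·1.5 + 0.5·30·1.5² = 33.8 m

Phase 2 (coasting upward): v₀ = 45.0 m/s, a = -9.8 m/s².
v = v₀ + at → t = (0 − 45.0) / -9.8 = 4.59 s
v² = v₀² + 2aΔx → Δx = (0² − 45.0²)/(2·-9.8) = 103 m
Maximum height = 33.8 + 103 = 137 m

137.1 m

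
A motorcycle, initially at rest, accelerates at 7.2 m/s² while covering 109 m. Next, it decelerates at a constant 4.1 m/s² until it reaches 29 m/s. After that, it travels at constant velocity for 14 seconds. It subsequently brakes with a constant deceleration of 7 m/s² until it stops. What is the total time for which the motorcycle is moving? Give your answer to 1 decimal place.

Phase 1 (accelerating): v₀ = 0 m/s, a = 7.2 m/s².
v² = v₀² + 2aΔx = 0² + 2·7.2·109 = 1570 → v = 39.6 m/s
t = (v − v₀)/a = (39.6 − 0)/7.2 = 5.50 s

Phase 2 (decelerating): v₀ = 39.6 m/s, a = -4.1 m/s².
v = v₀ + at → t = (29 − 39.6) / -4.1 = 2.59 s
v² = v₀² + 2aΔx → Δx = (29² − 39.6²)/(2·-4.1) = 88.9 m

Phase 3 (constant speed): v₀ = 29.0 m/s, a = 0 m/s².
v = v₀ + at = 29.0 + (0)(14) = 29.0 m/s
Δx = v₀t + ½at² = 29.0·14 + 0.5·0·14² = 406 m

Phase 4 (decelerating): v₀ = 29.0 m/s, a = -7 m/s².
v = v₀ + at → t = (0 − 29.0) / -7 = 4.14 s
v² = v₀² + 2aΔx → Δx = (0² − 29.0²)/(2·-7) = 60.1 m
Total time = 5.50 + 2.59 + 14.0 + 4.14 = 26.2 s

26.2 s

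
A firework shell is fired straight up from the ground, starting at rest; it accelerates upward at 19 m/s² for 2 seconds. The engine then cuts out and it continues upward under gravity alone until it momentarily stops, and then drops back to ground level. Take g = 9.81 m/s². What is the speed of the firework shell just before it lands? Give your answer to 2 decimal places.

Phase 1 (powered ascent): v₀ = 0 m/s, a = 19 m/s².
v = v₀ + at = 0 + (19)(2) = 38.0 m/s
Δx = v₀t + ½at² = 0·2 + 0.5·19·2² = 38.0 m

Phase 2 (coasting upward): v₀ = 38.0 m/s, a = -9.81 m/s².
v = v₀ + at → t = (0 − 38.0) / -9.81 = 3.87 s
v² = v₀² + 2aΔx → Δx = (0² − 38.0²)/(2·-9.81) = 73.6 m

Phase 3 (free fall): v₀ = 0 m/s, a = -9.81 m/s².
Falls 112 m from rest: t = √(2·112/9.81) = 4.77 s; v = g·t = 46.8 m/s.
Impact speed = 46.8 m/s

46.79 m/s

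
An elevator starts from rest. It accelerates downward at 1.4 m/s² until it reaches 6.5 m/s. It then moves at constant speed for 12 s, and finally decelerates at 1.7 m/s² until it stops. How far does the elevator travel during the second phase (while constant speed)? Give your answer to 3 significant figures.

Phase 1 (accelerating): v₀ = 0 m/s, a = 1.4 m/s².
v = v₀ + at → t = (6.5 − 0) / 1.4 = 4.64 s
v² = v₀² + 2aΔx → Δx = (6.5² − 0²)/(2·1.4) = 15.1 m

Phase 2 (constant speed): v₀ = 6.50 m/s, a = 0 m/s².
v = v₀ + at = 6.50 + (0)(12) = 6.50 m/s
Δx = v₀t + ½at² = 6.50·12 + 0.5·0·12² = 78.0 m
Distance in phase 2 = 78.0 m

78.0 m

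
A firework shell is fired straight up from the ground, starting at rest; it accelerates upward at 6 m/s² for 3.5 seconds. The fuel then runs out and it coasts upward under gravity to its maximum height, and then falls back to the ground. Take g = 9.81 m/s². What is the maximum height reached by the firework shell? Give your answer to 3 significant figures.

Phase 1 (powered ascent): v₀ = 0 m/s, a = 6 m/s².
v = v₀ + at = 0 + (6)(3.5) = 21.0 m/s
Δx = v₀t + ½at² = 0·3.5 + 0.5·6·3.5² = 36.8 m

Phase 2 (coasting upward): v₀ = 21.0 m/s, a = -9.81 m/s².
v = v₀ + at → t = (0 − 21.0) / -9.81 = 2.14 s
v² = v₀² + 2aΔx → Δx = (0² − 21.0²)/(2·-9.81) = 22.5 m
Maximum height = 36.8 + 22.5 = 59.2 m

59.2 m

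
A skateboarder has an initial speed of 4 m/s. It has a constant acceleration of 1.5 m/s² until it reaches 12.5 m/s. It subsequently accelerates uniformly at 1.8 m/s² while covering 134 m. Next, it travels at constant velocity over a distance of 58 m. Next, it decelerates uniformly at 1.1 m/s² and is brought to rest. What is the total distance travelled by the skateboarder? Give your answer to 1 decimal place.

Phase 1 (accelerating): v₀ = 4.00 m/s, a = 1.5 m/s².
v = v₀ + at → t = (12.5 − 4.00) / 1.5 = 5.67 s
v² = v₀² + 2aΔx → Δx = (12.5² − 4.00²)/(2·1.5) = 46.8 m

Phase 2 (accelerating): v₀ = 12.5 m/s, a = 1.8 m/s².
v² = v₀² + 2aΔx = 12.5² + 2·1.8·134 = 639 → v = 25.3 m/s
t = (v − v₀)/a = (25.3 − 12.5)/1.8 = 7.10 s

Phase 3 (constant speed): v₀ = 25.3 m/s, a = 0 m/s².
Constant speed: t = d/v = 58/25.3 = 2.30 s

Phase 4 (decelerating): v₀ = 25.3 m/s, a = -1.1 m/s².
v = v₀ + at → t = (0 − 25.3) / -1.1 = 23.0 s
v² = v₀² + 2aΔx → Δx = (0² − 25.3²)/(2·-1.1) = 290 m
Total distance = 46.8 + 134 + 58.0 + 290 = 529 m

529.0 m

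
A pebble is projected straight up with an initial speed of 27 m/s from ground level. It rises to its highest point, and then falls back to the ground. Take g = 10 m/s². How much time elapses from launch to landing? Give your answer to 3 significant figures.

5.40 s

Phase 1 (rising): v₀ = 27.0 m/s, a = -10 m/s².
v = v₀ + at → t = (0 − 27.0) / -10 = 2.70 s
v² = v₀² + 2aΔx → Δx = (0² − 27.0²)/(2·-10) = 36.5 m

Phase 2 (falling): v₀ = 0 m/s, a = -10 m/s².
Falls 36.5 m from rest: t = √(2·36.5/10) = 2.70 s; v = g·t = 27.0 m/s.
Total time = 2.70 + 2.70 = 5.40 s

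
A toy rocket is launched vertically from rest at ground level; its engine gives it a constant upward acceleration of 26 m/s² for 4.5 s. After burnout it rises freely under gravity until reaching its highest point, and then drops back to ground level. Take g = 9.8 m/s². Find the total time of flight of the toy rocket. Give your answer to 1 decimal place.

Phase 1 (powered ascent): v₀ = 0 m/s, a = 26 m/s².
v = v₀ + at = 0 + (26)(4.5) = 117 m/s
Δx = v₀t + ½at² = 0·4.5 + 0.5·26·4.5² = 263 m

Phase 2 (coasting upward): v₀ = 117 m/s, a = -9.8 m/s².
v = v₀ + at → t = (0 − 117) / -9.8 = 11.9 s
v² = v₀² + 2aΔx → Δx = (0² − 117²)/(2·-9.8) = 698 m

Phase 3 (free fall): v₀ = 0 m/s, a = -9.8 m/s².
Falls 962 m from rest: t = √(2·962/9.8) = 14.0 s; v = g·t = 137 m/s.
Total time = 4.50 + 11.9 + 14.0 = 30.4 s

30.4 s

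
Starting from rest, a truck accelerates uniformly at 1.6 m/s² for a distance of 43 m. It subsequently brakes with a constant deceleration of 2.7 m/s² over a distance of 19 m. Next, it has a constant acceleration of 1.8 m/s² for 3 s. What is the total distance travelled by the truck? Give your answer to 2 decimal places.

Phase 1 (accelerating): v₀ = 0 m/s, a = 1.6 m/s².
v² = v₀² + 2aΔx = 0² + 2·1.6·43 = 138 → v = 11.7 m/s
t = (v − v₀)/a = (11.7 − 0)/1.6 = 7.33 s

Phase 2 (decelerating): v₀ = 11.7 m/s, a = -2.7 m/s².
v² = v₀² + 2aΔx = 11.7² + 2·-2.7·19 = 35.0 → v = 5.92 m/s
t = (v − v₀)/a = (5.92 − 11.7)/-2.7 = 2.15 s

Phase 3 (accelerating): v₀ = 5.92 m/s, a = 1.8 m/s².
v = v₀ + at = 5.92 + (1.8)(3) = 11.3 m/s
Δx = v₀t + ½at² = 5.92·3 + 0.5·1.8·3² = 25.8 m
Total distance = 43.0 + 19.0 + 25.8 = 87.8 m

87.85 m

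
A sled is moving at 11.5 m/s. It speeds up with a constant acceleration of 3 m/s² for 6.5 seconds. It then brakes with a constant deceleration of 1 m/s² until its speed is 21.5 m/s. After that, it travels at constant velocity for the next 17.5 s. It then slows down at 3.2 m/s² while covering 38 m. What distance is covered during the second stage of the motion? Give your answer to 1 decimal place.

249.4 m

Phase 1 (accelerating): v₀ = 11.5 m/s, a = 3 m/s².
v = v₀ + at = 11.5 + (3)(6.5) = 31.0 m/s
Δx = v₀t + ½at² = 11.5·6.5 + 0.5·3·6.5² = 138 m

Phase 2 (decelerating): v₀ = 31.0 m/s, a = -1 m/s².
v = v₀ + at → t = (21.5 − 31.0) / -1 = 9.50 s
v² = v₀² + 2aΔx → Δx = (21.5² − 31.0²)/(2·-1) = 249 m
Distance in phase 2 = 249 m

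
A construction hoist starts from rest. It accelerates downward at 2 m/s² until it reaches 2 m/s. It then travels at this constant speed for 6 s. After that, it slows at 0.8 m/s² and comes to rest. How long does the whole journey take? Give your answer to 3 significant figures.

Phase 1 (accelerating): v₀ = 0 m/s, a = 2 m/s².
v = v₀ + at → t = (2 − 0) / 2 = 1.00 s
v² = v₀² + 2aΔx → Δx = (2² − 0²)/(2·2) = 1.00 m

Phase 2 (constant speed): v₀ = 2.00 m/s, a = 0 m/s².
v = v₀ + at = 2.00 + (0)(6) = 2.00 m/s
Δx = v₀t + ½at² = 2.00·6 + 0.5·0·6² = 12.0 m

Phase 3 (decelerating): v₀ = 2.00 m/s, a = -0.8 m/s².
v = v₀ + at → t = (0 − 2.00) / -0.8 = 2.50 s
v² = v₀² + 2aΔx → Δx = (0² − 2.00²)/(2·-0.8) = 2.50 m
Total time = 1.00 + 6.00 + 2.50 = 9.50 s

9.50 s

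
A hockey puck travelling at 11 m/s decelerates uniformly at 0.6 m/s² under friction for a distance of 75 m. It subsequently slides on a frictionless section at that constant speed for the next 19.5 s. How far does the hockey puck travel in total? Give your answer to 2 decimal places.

Phase 1 (decelerating): v₀ = 11.0 m/s, a = -0.6 m/s².
v² = v₀² + 2aΔx = 11.0² + 2·-0.6·75 = 31.0 → v = 5.57 m/s
t = (v − v₀)/a = (5.57 − 11.0)/-0.6 = 9.05 s

Phase 2 (constant speed): v₀ = 5.57 m/s, a = 0 m/s².
v = v₀ + at = 5.57 + (0)(19.5) = 5.57 m/s
Δx = v₀t + ½at² = 5.57·19.5 + 0.5·0·19.5² = 109 m
Total distance = 75.0 + 109 = 184 m

183.57 m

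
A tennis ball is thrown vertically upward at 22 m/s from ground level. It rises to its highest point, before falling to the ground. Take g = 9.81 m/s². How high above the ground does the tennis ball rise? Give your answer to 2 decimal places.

24.67 m

Phase 1 (rising): v₀ = 22.0 m/s, a = -9.81 m/s².
v = v₀ + at → t = (0 − 22.0) / -9.81 = 2.24 s
v² = v₀² + 2aΔx → Δx = (0² − 22.0²)/(2·-9.81) = 24.7 m
Maximum height = 24.7 m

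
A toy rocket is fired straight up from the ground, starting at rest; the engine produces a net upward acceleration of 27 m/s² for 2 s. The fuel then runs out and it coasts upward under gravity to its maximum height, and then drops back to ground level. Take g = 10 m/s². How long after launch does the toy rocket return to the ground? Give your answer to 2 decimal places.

13.72 s

Phase 1 (powered ascent): v₀ = 0 m/s, a = 27 m/s².
v = v₀ + at = 0 + (27)(2) = 54.0 m/s
Δx = v₀t + ½at² = 0·2 + 0.5·27·2² = 54.0 m

Phase 2 (coasting upward): v₀ = 54.0 m/s, a = -10 m/s².
v = v₀ + at → t = (0 − 54.0) / -10 = 5.40 s
v² = v₀² + 2aΔx → Δx = (0² − 54.0²)/(2·-10) = 146 m

Phase 3 (free fall): v₀ = 0 m/s, a = -10 m/s².
Falls 200 m from rest: t = √(2·200/10) = 6.32 s; v = g·t = 63.2 m/s.
Total time = 2.00 + 5.40 + 6.32 = 13.7 s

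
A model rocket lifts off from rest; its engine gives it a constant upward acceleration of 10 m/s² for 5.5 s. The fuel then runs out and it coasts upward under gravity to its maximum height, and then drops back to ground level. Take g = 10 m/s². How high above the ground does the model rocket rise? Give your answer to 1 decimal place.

302.5 m

Phase 1 (powered ascent): v₀ = 0 m/s, a = 10 m/s².
v = v₀ + at = 0 + (10)(5.5) = 55.0 m/s
Δx = v₀t + ½at² = 0·5.5 + 0.5·10·5.5² = 151 m

Phase 2 (coasting upward): v₀ = 55.0 m/s, a = -10 m/s².
v = v₀ + at → t = (0 − 55.0) / -10 = 5.50 s
v² = v₀² + 2aΔx → Δx = (0² − 55.0²)/(2·-10) = 151 m
Maximum height = 151 + 151 = 302 m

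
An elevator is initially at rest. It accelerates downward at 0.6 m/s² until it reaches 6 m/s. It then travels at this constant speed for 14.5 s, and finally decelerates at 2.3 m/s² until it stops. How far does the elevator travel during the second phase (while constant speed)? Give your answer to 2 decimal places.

87.00 m

Phase 1 (accelerating): v₀ = 0 m/s, a = 0.6 m/s².
v = v₀ + at → t = (6 − 0) / 0.6 = 10.0 s
v² = v₀² + 2aΔx → Δx = (6² − 0²)/(2·0.6) = 30.0 m

Phase 2 (constant speed): v₀ = 6.00 m/s, a = 0 m/s².
v = v₀ + at = 6.00 + (0)(14.5) = 6.00 m/s
Δx = v₀t + ½at² = 6.00·14.5 + 0.5·0·14.5² = 87.0 m
Distance in phase 2 = 87.0 m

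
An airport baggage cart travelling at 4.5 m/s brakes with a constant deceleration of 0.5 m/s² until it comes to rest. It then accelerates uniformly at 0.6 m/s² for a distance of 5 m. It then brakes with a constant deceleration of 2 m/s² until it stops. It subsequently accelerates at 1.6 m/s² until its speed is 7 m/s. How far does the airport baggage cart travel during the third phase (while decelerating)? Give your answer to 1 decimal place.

1.5 m

Phase 1 (decelerating): v₀ = 4.50 m/s, a = -0.5 m/s².
v = v₀ + at → t = (0 − 4.50) / -0.5 = 9.00 s
v² = v₀² + 2aΔx → Δx = (0² − 4.50²)/(2·-0.5) = 20.2 m

Phase 2 (accelerating): v₀ = 0 m/s, a = 0.6 m/s².
v² = v₀² + 2aΔx = 0² + 2·0.6·5 = 6.00 → v = 2.45 m/s
t = (v − v₀)/a = (2.45 − 0)/0.6 = 4.08 s

Phase 3 (decelerating): v₀ = 2.45 m/s, a = -2 m/s².
v = v₀ + at → t = (0 − 2.45) / -2 = 1.22 s
v² = v₀² + 2aΔx → Δx = (0² − 2.45²)/(2·-2) = 1.50 m
Distance in phase 3 = 1.50 m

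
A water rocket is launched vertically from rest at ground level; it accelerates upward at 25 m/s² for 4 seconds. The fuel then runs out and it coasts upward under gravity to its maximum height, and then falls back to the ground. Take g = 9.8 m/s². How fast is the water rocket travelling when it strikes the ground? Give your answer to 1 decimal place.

Phase 1 (powered ascent): v₀ = 0 m/s, a = 25 m/s².
v = v₀ + at = 0 + (25)(4) = 100 m/s
Δx = v₀t + ½at² = 0·4 + 0.5·25·4² = 200 m

Phase 2 (coasting upward): v₀ = 100 m/s, a = -9.8 m/s².
v = v₀ + at → t = (0 − 100) / -9.8 = 10.2 s
v² = v₀² + 2aΔx → Δx = (0² − 100²)/(2·-9.8) = 510 m

Phase 3 (free fall): v₀ = 0 m/s, a = -9.8 m/s².
Falls 710 m from rest: t = √(2·710/9.8) = 12.0 s; v = g·t = 118 m/s.
Impact speed = 118 m/s

118.0 m/s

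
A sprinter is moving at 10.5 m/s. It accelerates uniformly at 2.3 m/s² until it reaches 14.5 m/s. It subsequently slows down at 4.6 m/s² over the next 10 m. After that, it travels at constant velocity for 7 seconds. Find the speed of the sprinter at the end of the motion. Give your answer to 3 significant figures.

10.9 m/s

Phase 1 (accelerating): v₀ = 10.5 m/s, a = 2.3 m/s².
v = v₀ + at → t = (14.5 − 10.5) / 2.3 = 1.74 s
v² = v₀² + 2aΔx → Δx = (14.5² − 10.5²)/(2·2.3) = 21.7 m

Phase 2 (decelerating): v₀ = 14.5 m/s, a = -4.6 m/s².
v² = v₀² + 2aΔx = 14.5² + 2·-4.6·10 = 118 → v = 10.9 m/s
t = (v − v₀)/a = (10.9 − 14.5)/-4.6 = 0.788 s

Phase 3 (constant speed): v₀ = 10.9 m/s, a = 0 m/s².
v = v₀ + at = 10.9 + (0)(7) = 10.9 m/s
Δx = v₀t + ½at² = 10.9·7 + 0.5·0·7² = 76.1 m
Final speed = 10.9 m/s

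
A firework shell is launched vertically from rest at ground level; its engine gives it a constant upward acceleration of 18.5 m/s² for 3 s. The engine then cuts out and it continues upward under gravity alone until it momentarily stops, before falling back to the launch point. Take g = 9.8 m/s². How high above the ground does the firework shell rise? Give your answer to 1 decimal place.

240.4 m

Phase 1 (powered ascent): v₀ = 0 m/s, a = 18.5 m/s².
v = v₀ + at = 0 + (18.5)(3) = 55.5 m/s
Δx = v₀t + ½at² = 0·3 + 0.5·18.5·3² = 83.2 m

Phase 2 (coasting upward): v₀ = 55.5 m/s, a = -9.8 m/s².
v = v₀ + at → t = (0 − 55.5) / -9.8 = 5.66 s
v² = v₀² + 2aΔx → Δx = (0² − 55.5²)/(2·-9.8) = 157 m
Maximum height = 83.2 + 157 = 240 m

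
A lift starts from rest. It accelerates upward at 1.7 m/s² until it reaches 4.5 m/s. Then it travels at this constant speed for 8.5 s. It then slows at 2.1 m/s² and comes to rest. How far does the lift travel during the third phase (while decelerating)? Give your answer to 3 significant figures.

4.82 m

Phase 1 (accelerating): v₀ = 0 m/s, a = 1.7 m/s².
v = v₀ + at → t = (4.5 − 0) / 1.7 = 2.65 s
v² = v₀² + 2aΔx → Δx = (4.5² − 0²)/(2·1.7) = 5.96 m

Phase 2 (constant speed): v₀ = 4.50 m/s, a = 0 m/s².
v = v₀ + at = 4.50 + (0)(8.5) = 4.50 m/s
Δx = v₀t + ½at² = 4.50·8.5 + 0.5·0·8.5² = 38.2 m

Phase 3 (decelerating): v₀ = 4.50 m/s, a = -2.1 m/s².
v = v₀ + at → t = (0 − 4.50) / -2.1 = 2.14 s
v² = v₀² + 2aΔx → Δx = (0² − 4.50²)/(2·-2.1) = 4.82 m
Distance in phase 3 = 4.82 m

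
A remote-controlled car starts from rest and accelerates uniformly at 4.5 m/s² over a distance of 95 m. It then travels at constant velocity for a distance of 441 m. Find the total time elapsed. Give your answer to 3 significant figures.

Phase 1 (accelerating): v₀ = 0 m/s, a = 4.5 m/s².
v² = v₀² + 2aΔx = 0² + 2·4.5·95 = 855 → v = 29.2 m/s
t = (v − v₀)/a = (29.2 − 0)/4.5 = 6.50 s

Phase 2 (constant speed): v₀ = 29.2 m/s, a = 0 m/s².
Constant speed: t = d/v = 441/29.2 = 15.1 s
Total time = 6.50 + 15.1 = 21.6 s

21.6 s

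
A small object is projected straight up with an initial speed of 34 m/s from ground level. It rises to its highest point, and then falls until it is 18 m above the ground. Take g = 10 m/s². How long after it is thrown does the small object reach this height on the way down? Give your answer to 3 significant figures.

Phase 1 (rising): v₀ = 34.0 m/s, a = -10 m/s².
v = v₀ + at → t = (0 − 34.0) / -10 = 3.40 s
v² = v₀² + 2aΔx → Δx = (0² − 34.0²)/(2·-10) = 57.8 m

Phase 2 (falling): v₀ = 0 m/s, a = -10 m/s².
Falls 39.8 m from rest: t = √(2·39.8/10) = 2.82 s; v = g·t = 28.2 m/s.
Total time = 3.40 + 2.82 = 6.22 s

6.22 s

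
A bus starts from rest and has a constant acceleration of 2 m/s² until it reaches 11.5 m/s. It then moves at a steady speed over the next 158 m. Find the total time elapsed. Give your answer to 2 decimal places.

Phase 1 (accelerating): v₀ = 0 m/s, a = 2 m/s².
v = v₀ + at → t = (11.5 − 0) / 2 = 5.75 s
v² = v₀² + 2aΔx → Δx = (11.5² − 0²)/(2·2) = 33.1 m

Phase 2 (constant speed): v₀ = 11.5 m/s, a = 0 m/s².
Constant speed: t = d/v = 158/11.5 = 13.7 s
Total time = 5.75 + 13.7 = 19.5 s

19.49 s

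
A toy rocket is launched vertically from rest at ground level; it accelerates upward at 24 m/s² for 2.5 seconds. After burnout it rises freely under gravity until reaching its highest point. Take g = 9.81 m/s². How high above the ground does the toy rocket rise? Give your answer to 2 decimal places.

258.49 m

Phase 1 (powered ascent): v₀ = 0 m/s, a = 24 m/s².
v = v₀ + at = 0 + (24)(2.5) = 60.0 m/s
Δx = v₀t + ½at² = 0·2.5 + 0.5·24·2.5² = 75.0 m

Phase 2 (coasting upward): v₀ = 60.0 m/s, a = -9.81 m/s².
v = v₀ + at → t = (0 − 60.0) / -9.81 = 6.12 s
v² = v₀² + 2aΔx → Δx = (0² − 60.0²)/(2·-9.81) = 183 m
Maximum height = 75.0 + 183 = 258 m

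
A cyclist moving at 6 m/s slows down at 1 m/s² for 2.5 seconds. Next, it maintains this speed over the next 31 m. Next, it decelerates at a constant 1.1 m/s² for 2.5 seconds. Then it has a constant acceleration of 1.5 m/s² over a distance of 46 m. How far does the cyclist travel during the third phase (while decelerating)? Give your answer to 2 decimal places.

Phase 1 (decelerating): v₀ = 6.00 m/s, a = -1 m/s².
v = v₀ + at = 6.00 + (-1)(2.5) = 3.50 m/s
Δx = v₀t + ½at² = 6.00·2.5 + 0.5·-1·2.5² = 11.9 m

Phase 2 (constant speed): v₀ = 3.50 m/s, a = 0 m/s².
Constant speed: t = d/v = 31/3.50 = 8.86 s

Phase 3 (decelerating): v₀ = 3.50 m/s, a = -1.1 m/s².
v = v₀ + at = 3.50 + (-1.1)(2.5) = 0.750 m/s
Δx = v₀t + ½at² = 3.50·2.5 + 0.5·-1.1·2.5² = 5.31 m
Distance in phase 3 = 5.31 m

5.31 m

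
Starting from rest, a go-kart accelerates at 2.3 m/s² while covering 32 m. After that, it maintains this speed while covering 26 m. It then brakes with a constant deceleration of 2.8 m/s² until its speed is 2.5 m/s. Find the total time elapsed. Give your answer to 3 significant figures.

Phase 1 (accelerating): v₀ = 0 m/s, a = 2.3 m/s².
v² = v₀² + 2aΔx = 0² + 2·2.3·32 = 147 → v = 12.1 m/s
t = (v − v₀)/a = (12.1 − 0)/2.3 = 5.28 s

Phase 2 (constant speed): v₀ = 12.1 m/s, a = 0 m/s².
Constant speed: t = d/v = 26/12.1 = 2.14 s

Phase 3 (decelerating): v₀ = 12.1 m/s, a = -2.8 m/s².
v = v₀ + at → t = (2.5 − 12.1) / -2.8 = 3.44 s
v² = v₀² + 2aΔx → Δx = (2.5² − 12.1²)/(2·-2.8) = 25.2 m
Total time = 5.28 + 2.14 + 3.44 = 10.9 s

10.9 s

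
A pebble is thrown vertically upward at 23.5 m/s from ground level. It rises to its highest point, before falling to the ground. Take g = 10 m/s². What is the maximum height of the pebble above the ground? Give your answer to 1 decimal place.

27.6 m

Phase 1 (rising): v₀ = 23.5 m/s, a = -10 m/s².
v = v₀ + at → t = (0 − 23.5) / -10 = 2.35 s
v² = v₀² + 2aΔx → Δx = (0² − 23.5²)/(2·-10) = 27.6 m
Maximum height = 27.6 m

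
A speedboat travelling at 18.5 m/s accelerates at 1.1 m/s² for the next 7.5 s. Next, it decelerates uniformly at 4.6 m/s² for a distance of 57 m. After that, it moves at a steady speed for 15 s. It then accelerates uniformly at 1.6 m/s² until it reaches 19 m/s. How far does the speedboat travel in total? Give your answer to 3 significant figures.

Phase 1 (accelerating): v₀ = 18.5 m/s, a = 1.1 m/s².
v = v₀ + at = 18.5 + (1.1)(7.5) = 26.8 m/s
Δx = v₀t + ½at² = 18.5·7.5 + 0.5·1.1·7.5² = 170 m

Phase 2 (decelerating): v₀ = 26.8 m/s, a = -4.6 m/s².
v² = v₀² + 2aΔx = 26.8² + 2·-4.6·57 = 191 → v = 13.8 m/s
t = (v − v₀)/a = (13.8 − 26.8)/-4.6 = 2.81 s

Phase 3 (constant speed): v₀ = 13.8 m/s, a = 0 m/s².
v = v₀ + at = 13.8 + (0)(15) = 13.8 m/s
Δx = v₀t + ½at² = 13.8·15 + 0.5·0·15² = 207 m

Phase 4 (accelerating): v₀ = 13.8 m/s, a = 1.6 m/s².
v = v₀ + at → t = (19 − 13.8) / 1.6 = 3.23 s
v² = v₀² + 2aΔx → Δx = (19² − 13.8²)/(2·1.6) = 53.1 m
Total distance = 170 + 57.0 + 207 + 53.1 = 487 m

487 m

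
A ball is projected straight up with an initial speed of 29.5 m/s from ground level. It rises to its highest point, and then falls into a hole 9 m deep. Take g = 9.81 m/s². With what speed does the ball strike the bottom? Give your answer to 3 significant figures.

32.4 m/s

Phase 1 (rising): v₀ = 29.5 m/s, a = -9.81 m/s².
v = v₀ + at → t = (0 − 29.5) / -9.81 = 3.01 s
v² = v₀² + 2aΔx → Δx = (0² − 29.5²)/(2·-9.81) = 44.4 m

Phase 2 (falling): v₀ = 0 m/s, a = -9.81 m/s².
Falls 53.4 m from rest: t = √(2·53.4/9.81) = 3.30 s; v = g·t = 32.4 m/s.
Final speed = 32.4 m/s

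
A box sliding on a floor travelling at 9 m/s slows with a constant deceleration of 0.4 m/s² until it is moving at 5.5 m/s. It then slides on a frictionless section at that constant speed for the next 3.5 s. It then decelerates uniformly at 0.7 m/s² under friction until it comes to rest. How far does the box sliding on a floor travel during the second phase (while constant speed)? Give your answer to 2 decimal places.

19.25 m

Phase 1 (decelerating): v₀ = 9.00 m/s, a = -0.4 m/s².
v = v₀ + at → t = (5.5 − 9.00) / -0.4 = 8.75 s
v² = v₀² + 2aΔx → Δx = (5.5² − 9.00²)/(2·-0.4) = 63.4 m

Phase 2 (constant speed): v₀ = 5.50 m/s, a = 0 m/s².
v = v₀ + at = 5.50 + (0)(3.5) = 5.50 m/s
Δx = v₀t + ½at² = 5.50·3.5 + 0.5·0·3.5² = 19.2 m
Distance in phase 2 = 19.2 m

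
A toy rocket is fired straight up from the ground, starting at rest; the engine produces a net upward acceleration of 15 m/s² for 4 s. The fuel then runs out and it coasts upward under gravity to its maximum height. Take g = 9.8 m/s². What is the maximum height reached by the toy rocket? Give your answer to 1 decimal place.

303.7 m

Phase 1 (powered ascent): v₀ = 0 m/s, a = 15 m/s².
v = v₀ + at = 0 + (15)(4) = 60.0 m/s
Δx = v₀t + ½at² = 0·4 + 0.5·15·4² = 120 m

Phase 2 (coasting upward): v₀ = 60.0 m/s, a = -9.8 m/s².
v = v₀ + at → t = (0 − 60.0) / -9.8 = 6.12 s
v² = v₀² + 2aΔx → Δx = (0² − 60.0²)/(2·-9.8) = 184 m
Maximum height = 120 + 184 = 304 m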